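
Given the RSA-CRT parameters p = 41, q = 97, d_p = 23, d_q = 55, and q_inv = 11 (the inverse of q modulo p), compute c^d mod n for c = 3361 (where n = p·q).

m₁ = c^(d_p) mod p: c ≡ 40 (mod 41), and 40^23 mod 41 = 40.
m₂ = c^(d_q) mod q: c ≡ 63 (mod 97), and 63^55 mod 97 = 52.
h = q_inv·(m₁ − m₂) mod p = 11·(40 − 52) mod 41 = 32.
m = m₂ + h·q = 52 + 32·97 = 3156.

3156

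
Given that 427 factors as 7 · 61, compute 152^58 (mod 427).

Mod 7: 152 ≡ 5; by Fermat, exponent reduces to 58 mod 6 = 4; 5^4 ≡ 2 (mod 7).
Mod 61: 152 ≡ 30; 30^58 ≡ 4 (mod 61).
Combine by CRT: x ≡ 2 (mod 7), x ≡ 4 (mod 61) ⇒ x ≡ 65 (mod 427).

65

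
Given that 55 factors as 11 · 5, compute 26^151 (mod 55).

Mod 11: 26 ≡ 4; by Fermat, exponent reduces to 151 mod 10 = 1; 4^1 ≡ 4 (mod 11).
Mod 5: 26 ≡ 1; by Fermat, exponent reduces to 151 mod 4 = 3; 1^3 ≡ 1 (mod 5).
Combine by CRT: x ≡ 4 (mod 11), x ≡ 1 (mod 5) ⇒ x ≡ 26 (mod 55).

26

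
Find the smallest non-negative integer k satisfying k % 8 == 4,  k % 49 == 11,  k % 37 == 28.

From k ≡ 4 (mod 8) write k = 4 + 8t. Substituting into k ≡ 11 (mod 49) gives 8t ≡ 7 (mod 49), and since 8⁻¹ ≡ 43 (mod 49), t ≡ 7. Hence k ≡ 4 + 8·7 = 60 (mod 392).
From k ≡ 60 (mod 392) write k = 60 + 392t. Substituting into k ≡ 28 (mod 37) gives 392t ≡ 5 (mod 37), and since 22⁻¹ ≡ 32 (mod 37), t ≡ 12. Hence k ≡ 60 + 392·12 = 4764 (mod 14504).

4764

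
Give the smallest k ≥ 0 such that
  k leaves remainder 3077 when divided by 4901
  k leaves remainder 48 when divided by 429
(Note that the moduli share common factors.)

71691

gcd(4901, 429) = 13 and 13 | (48 − 3077), so the pair is consistent; merging gives k ≡ 71691 (mod 161733), where 161733 = lcm(4901, 429).
The solution is unique modulo lcm(4901, 429) = 161733.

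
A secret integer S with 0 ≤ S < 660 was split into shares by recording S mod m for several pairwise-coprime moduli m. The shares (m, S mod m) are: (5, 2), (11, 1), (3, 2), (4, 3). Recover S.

287

The moduli are pairwise coprime; N = 5·11·3·4 = 660.
N/5 = 132; 132 ≡ 2 (mod 5); 2·3 ≡ 1, so inverse 3.
N/11 = 60; 60 ≡ 5 (mod 11); 5·9 ≡ 1, so inverse 9.
N/3 = 220; 220 ≡ 1 (mod 3), inverse 1.
N/4 = 165; 165 ≡ 1 (mod 4), inverse 1.
S ≡ 2·132·3 + 1·60·9 + 2·220·1 + 3·165·1 = 2267.
2267 mod 660 = 287.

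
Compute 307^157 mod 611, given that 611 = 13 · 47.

Mod 13: 307 ≡ 8; by Fermat, exponent reduces to 157 mod 12 = 1; 8^1 ≡ 8 (mod 13).
Mod 47: 307 ≡ 25; by Fermat, exponent reduces to 157 mod 46 = 19; 25^19 ≡ 6 (mod 47).
Combine by CRT: x ≡ 8 (mod 13), x ≡ 6 (mod 47) ⇒ x ≡ 476 (mod 611).

476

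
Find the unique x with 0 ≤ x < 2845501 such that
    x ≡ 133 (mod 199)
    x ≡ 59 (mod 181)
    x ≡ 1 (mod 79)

1696210

The moduli are pairwise coprime; N = 199·181·79 = 2845501.
N/199 = 14299; 14299 ≡ 170 (mod 199); 170·48 ≡ 1, so inverse 48.
N/181 = 15721; 15721 ≡ 155 (mod 181); 155·174 ≡ 1, so inverse 174.
N/79 = 36019; 36019 ≡ 74 (mod 79); 74·63 ≡ 1, so inverse 63.
x ≡ 133·14299·48 + 59·15721·174 + 1·36019·63 = 254945799.
254945799 mod 2845501 = 1696210.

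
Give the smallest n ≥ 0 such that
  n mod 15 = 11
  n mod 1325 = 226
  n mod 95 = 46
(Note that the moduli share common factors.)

gcd(15, 1325) = 5 and 5 | (226 − 11), so the pair is consistent; merging gives n ≡ 2876 (mod 3975), where 3975 = lcm(15, 1325).
gcd(3975, 95) = 5 and 5 | (46 − 2876), so the pair is consistent; merging gives n ≡ 22751 (mod 75525), where 75525 = lcm(3975, 95).
The solution is unique modulo lcm(15, 1325, 95) = 75525.

22751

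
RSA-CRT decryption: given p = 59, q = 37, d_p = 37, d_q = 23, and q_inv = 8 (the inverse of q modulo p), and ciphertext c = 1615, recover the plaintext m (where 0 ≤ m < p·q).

2033

m₁ = c^(d_p) mod p: c ≡ 22 (mod 59), and 22^37 mod 59 = 27.
m₂ = c^(d_q) mod q: c ≡ 24 (mod 37), and 24^23 mod 37 = 35.
h = q_inv·(m₁ − m₂) mod p = 8·(27 − 35) mod 59 = 54.
m = m₂ + h·q = 35 + 54·37 = 2033.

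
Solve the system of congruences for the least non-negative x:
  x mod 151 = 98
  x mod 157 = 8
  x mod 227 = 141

Combine the congruences pairwise.
From x ≡ 98 (mod 151) write x = 98 + 151t. Substituting into x ≡ 8 (mod 157) gives 151t ≡ 67 (mod 157), and since 151⁻¹ ≡ 26 (mod 157), t ≡ 15. Hence x ≡ 98 + 151·15 = 2363 (mod 23707).
From x ≡ 2363 (mod 23707) write x = 2363 + 23707t. Substituting into x ≡ 141 (mod 227) gives 23707t ≡ 48 (mod 227), and since 99⁻¹ ≡ 133 (mod 227), t ≡ 28. Hence x ≡ 2363 + 23707·28 = 666159 (mod 5381489).

666159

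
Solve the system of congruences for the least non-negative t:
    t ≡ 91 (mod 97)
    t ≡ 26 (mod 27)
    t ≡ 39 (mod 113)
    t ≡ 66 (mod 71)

16450127

The moduli are pairwise coprime; N = 97·27·113·71 = 21012237.
N/97 = 216621; 216621 ≡ 20 (mod 97); 20·34 ≡ 1, so inverse 34.
N/27 = 778231; 778231 ≡ 10 (mod 27); 10·19 ≡ 1, so inverse 19.
N/113 = 185949; 185949 ≡ 64 (mod 113); 64·83 ≡ 1, so inverse 83.
N/71 = 295947; 295947 ≡ 19 (mod 71); 19·15 ≡ 1, so inverse 15.
t ≡ 91·216621·34 + 26·778231·19 + 39·185949·83 + 66·295947·15 = 1949575931.
1949575931 mod 21012237 = 16450127.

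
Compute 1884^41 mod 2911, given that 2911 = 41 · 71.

Mod 41: 1884 ≡ 39; by Fermat, exponent reduces to 41 mod 40 = 1; 39^1 ≡ 39 (mod 41).
Mod 71: 1884 ≡ 38; 38^41 ≡ 50 (mod 71).
Combine by CRT: x ≡ 39 (mod 41), x ≡ 50 (mod 71) ⇒ x ≡ 121 (mod 2911).

121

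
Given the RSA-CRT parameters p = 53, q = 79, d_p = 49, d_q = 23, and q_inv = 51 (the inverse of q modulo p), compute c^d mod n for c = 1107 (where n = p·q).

2292

m₁ = c^(d_p) mod p: c ≡ 47 (mod 53), and 47^49 mod 53 = 13.
m₂ = c^(d_q) mod q: c ≡ 1 (mod 79), and 1^23 mod 79 = 1.
h = q_inv·(m₁ − m₂) mod p = 51·(13 − 1) mod 53 = 29.
m = m₂ + h·q = 1 + 29·79 = 2292.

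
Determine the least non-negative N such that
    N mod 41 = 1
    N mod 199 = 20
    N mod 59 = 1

312052

The moduli are pairwise coprime; M = 41·199·59 = 481381.
M/41 = 11741; 11741 ≡ 15 (mod 41); 15·11 ≡ 1, so inverse 11.
M/199 = 2419; 2419 ≡ 31 (mod 199); 31·122 ≡ 1, so inverse 122.
M/59 = 8159; 8159 ≡ 17 (mod 59); 17·7 ≡ 1, so inverse 7.
N ≡ 1·11741·11 + 20·2419·122 + 1·8159·7 = 6088624.
6088624 mod 481381 = 312052.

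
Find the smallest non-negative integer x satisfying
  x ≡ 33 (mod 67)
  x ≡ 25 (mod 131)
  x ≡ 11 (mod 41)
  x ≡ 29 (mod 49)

6298636

From x ≡ 33 (mod 67) write x = 33 + 67t. Substituting into x ≡ 25 (mod 131) gives 67t ≡ 123 (mod 131), and since 67⁻¹ ≡ 88 (mod 131), t ≡ 82. Hence x ≡ 33 + 67·82 = 5527 (mod 8777).
From x ≡ 5527 (mod 8777) write x = 5527 + 8777t. Substituting into x ≡ 11 (mod 41) gives 8777t ≡ 19 (mod 41), and since 3⁻¹ ≡ 14 (mod 41), t ≡ 20. Hence x ≡ 5527 + 8777·20 = 181067 (mod 359857).
From x ≡ 181067 (mod 359857) write x = 181067 + 359857t. Substituting into x ≡ 29 (mod 49) gives 359857t ≡ 17 (mod 49), and since 1⁻¹ ≡ 1 (mod 49), t ≡ 17. Hence x ≡ 181067 + 359857·17 = 6298636 (mod 17632993).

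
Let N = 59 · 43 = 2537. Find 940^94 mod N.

Mod 59: 940 ≡ 55; by Fermat, exponent reduces to 94 mod 58 = 36; 55^36 ≡ 41 (mod 59).
Mod 43: 940 ≡ 37; by Fermat, exponent reduces to 94 mod 42 = 10; 37^10 ≡ 6 (mod 43).
Combine by CRT: x ≡ 41 (mod 59), x ≡ 6 (mod 43) ⇒ x ≡ 1339 (mod 2537).

1339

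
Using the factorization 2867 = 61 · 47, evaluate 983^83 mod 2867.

1237

Mod 61: 983 ≡ 7; by Fermat, exponent reduces to 83 mod 60 = 23; 7^23 ≡ 17 (mod 61).
Mod 47: 983 ≡ 43; by Fermat, exponent reduces to 83 mod 46 = 37; 43^37 ≡ 15 (mod 47).
Combine by CRT: x ≡ 17 (mod 61), x ≡ 15 (mod 47) ⇒ x ≡ 1237 (mod 2867).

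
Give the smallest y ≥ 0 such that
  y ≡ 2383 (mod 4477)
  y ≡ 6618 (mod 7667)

1018662

gcd(4477, 7667) = 11 and 11 | (6618 − 2383), so the pair is consistent; merging gives y ≡ 1018662 (mod 3120469), where 3120469 = lcm(4477, 7667).
The solution is unique modulo lcm(4477, 7667) = 3120469.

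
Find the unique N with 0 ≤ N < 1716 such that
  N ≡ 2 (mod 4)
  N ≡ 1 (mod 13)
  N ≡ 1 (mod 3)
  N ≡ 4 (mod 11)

1522

The moduli are pairwise coprime; M = 4·13·3·11 = 1716.
M/4 = 429; 429 ≡ 1 (mod 4), inverse 1.
M/13 = 132; 132 ≡ 2 (mod 13); 2·7 ≡ 1, so inverse 7.
M/3 = 572; 572 ≡ 2 (mod 3); 2·2 ≡ 1, so inverse 2.
M/11 = 156; 156 ≡ 2 (mod 11); 2·6 ≡ 1, so inverse 6.
N ≡ 2·429·1 + 1·132·7 + 1·572·2 + 4·156·6 = 6670.
6670 mod 1716 = 1522.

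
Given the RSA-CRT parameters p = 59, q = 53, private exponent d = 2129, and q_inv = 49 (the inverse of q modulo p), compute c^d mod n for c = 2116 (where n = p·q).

2409

d_p = d mod (p−1) = 2129 mod 58 = 41; d_q = d mod (q−1) = 49.
m₁ = c^(d_p) mod p: c ≡ 51 (mod 59), and 51^41 mod 59 = 49.
m₂ = c^(d_q) mod q: c ≡ 49 (mod 53), and 49^49 mod 53 = 24.
h = q_inv·(m₁ − m₂) mod p = 49·(49 − 24) mod 59 = 45.
m = m₂ + h·q = 24 + 45·53 = 2409.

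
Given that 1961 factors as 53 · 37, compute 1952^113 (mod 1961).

Mod 53: 1952 ≡ 44; by Fermat, exponent reduces to 113 mod 52 = 9; 44^9 ≡ 24 (mod 53).
Mod 37: 1952 ≡ 28; by Fermat, exponent reduces to 113 mod 36 = 5; 28^5 ≡ 3 (mod 37).
Combine by CRT: x ≡ 24 (mod 53), x ≡ 3 (mod 37) ⇒ x ≡ 77 (mod 1961).

77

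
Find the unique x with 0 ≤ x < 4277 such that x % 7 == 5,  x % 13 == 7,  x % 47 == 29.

The moduli are pairwise coprime; N = 7·13·47 = 4277.
N/7 = 611; 611 ≡ 2 (mod 7); 2·4 ≡ 1, so inverse 4.
N/13 = 329; 329 ≡ 4 (mod 13); 4·10 ≡ 1, so inverse 10.
N/47 = 91; 91 ≡ 44 (mod 47); 44·31 ≡ 1, so inverse 31.
x ≡ 5·611·4 + 7·329·10 + 29·91·31 = 117059.
117059 mod 4277 = 1580.

1580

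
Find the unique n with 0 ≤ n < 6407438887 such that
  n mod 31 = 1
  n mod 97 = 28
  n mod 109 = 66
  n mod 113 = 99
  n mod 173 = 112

3897790798

From n ≡ 1 (mod 31) write n = 1 + 31t. Substituting into n ≡ 28 (mod 97) gives 31t ≡ 27 (mod 97), and since 31⁻¹ ≡ 72 (mod 97), t ≡ 4. Hence n ≡ 1 + 31·4 = 125 (mod 3007).
From n ≡ 125 (mod 3007) write n = 125 + 3007t. Substituting into n ≡ 66 (mod 109) gives 3007t ≡ 50 (mod 109), and since 64⁻¹ ≡ 46 (mod 109), t ≡ 11. Hence n ≡ 125 + 3007·11 = 33202 (mod 327763).
From n ≡ 33202 (mod 327763) write n = 33202 + 327763t. Substituting into n ≡ 99 (mod 113) gives 327763t ≡ 6 (mod 113), and since 63⁻¹ ≡ 61 (mod 113), t ≡ 27. Hence n ≡ 33202 + 327763·27 = 8882803 (mod 37037219).
From n ≡ 8882803 (mod 37037219) write n = 8882803 + 37037219t. Substituting into n ≡ 112 (mod 173) gives 37037219t ≡ 167 (mod 173), and since 168⁻¹ ≡ 69 (mod 173), t ≡ 105. Hence n ≡ 8882803 + 37037219·105 = 3897790798 (mod 6407438887).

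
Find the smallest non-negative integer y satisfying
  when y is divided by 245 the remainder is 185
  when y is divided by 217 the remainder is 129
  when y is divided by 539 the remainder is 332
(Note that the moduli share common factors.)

14885

gcd(245, 217) = 7 and 7 | (129 − 185), so the pair is consistent; merging gives y ≡ 7290 (mod 7595), where 7595 = lcm(245, 217).
gcd(7595, 539) = 49 and 49 | (332 − 7290), so the pair is consistent; merging gives y ≡ 14885 (mod 83545), where 83545 = lcm(7595, 539).
The solution is unique modulo lcm(245, 217, 539) = 83545.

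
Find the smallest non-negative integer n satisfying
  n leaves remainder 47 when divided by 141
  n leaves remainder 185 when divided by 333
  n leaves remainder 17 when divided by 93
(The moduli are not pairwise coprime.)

27824

gcd(141, 333) = 3 and 3 | (185 − 47), so the pair is consistent; merging gives n ≡ 12173 (mod 15651), where 15651 = lcm(141, 333).
gcd(15651, 93) = 3 and 3 | (17 − 12173), so the pair is consistent; merging gives n ≡ 27824 (mod 485181), where 485181 = lcm(15651, 93).
The solution is unique modulo lcm(141, 333, 93) = 485181.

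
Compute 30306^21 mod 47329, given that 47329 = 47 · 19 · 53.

Mod 47: 30306 ≡ 38; 38^21 ≡ 29 (mod 47).
Mod 19: 30306 ≡ 1; by Fermat, exponent reduces to 21 mod 18 = 3; 1^3 ≡ 1 (mod 19).
Mod 53: 30306 ≡ 43; 43^21 ≡ 29 (mod 53).
Combine by CRT: x ≡ 29 (mod 47), x ≡ 1 (mod 19), x ≡ 29 (mod 53) ⇒ x ≡ 12484 (mod 47329).

12484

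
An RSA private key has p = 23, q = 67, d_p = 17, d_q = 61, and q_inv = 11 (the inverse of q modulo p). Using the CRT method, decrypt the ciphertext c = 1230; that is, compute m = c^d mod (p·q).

m₁ = c^(d_p) mod p: c ≡ 11 (mod 23), and 11^17 mod 23 = 14.
m₂ = c^(d_q) mod q: c ≡ 24 (mod 67), and 24^61 mod 67 = 15.
h = q_inv·(m₁ − m₂) mod p = 11·(14 − 15) mod 23 = 12.
m = m₂ + h·q = 15 + 12·67 = 819.

819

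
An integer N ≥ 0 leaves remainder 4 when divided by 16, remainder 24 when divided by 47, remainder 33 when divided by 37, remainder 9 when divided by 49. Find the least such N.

821396

The moduli are pairwise coprime; M = 16·47·37·49 = 1363376.
M/16 = 85211; 85211 ≡ 11 (mod 16); 11·3 ≡ 1, so inverse 3.
M/47 = 29008; 29008 ≡ 9 (mod 47); 9·21 ≡ 1, so inverse 21.
M/37 = 36848; 36848 ≡ 33 (mod 37); 33·9 ≡ 1, so inverse 9.
M/49 = 27824; 27824 ≡ 41 (mod 49); 41·6 ≡ 1, so inverse 6.
N ≡ 4·85211·3 + 24·29008·21 + 33·36848·9 + 9·27824·6 = 28088916.
28088916 mod 1363376 = 821396.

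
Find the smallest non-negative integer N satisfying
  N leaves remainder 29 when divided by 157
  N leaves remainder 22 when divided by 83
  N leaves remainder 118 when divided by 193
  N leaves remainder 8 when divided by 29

45505851

The moduli are pairwise coprime; M = 157·83·193·29 = 72934507.
M/157 = 464551; 464551 ≡ 145 (mod 157); 145·13 ≡ 1, so inverse 13.
M/83 = 878729; 878729 ≡ 8 (mod 83); 8·52 ≡ 1, so inverse 52.
M/193 = 377899; 377899 ≡ 5 (mod 193); 5·116 ≡ 1, so inverse 116.
M/29 = 2514983; 2514983 ≡ 16 (mod 29); 16·20 ≡ 1, so inverse 20.
N ≡ 29·464551·13 + 22·878729·52 + 118·377899·116 + 8·2514983·20 = 6755480495.
6755480495 mod 72934507 = 45505851.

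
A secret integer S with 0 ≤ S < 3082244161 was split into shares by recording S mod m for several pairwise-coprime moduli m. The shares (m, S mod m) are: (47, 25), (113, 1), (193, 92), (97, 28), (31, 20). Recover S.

The moduli are pairwise coprime; N = 47·113·193·97·31 = 3082244161.
N/47 = 65579663; 65579663 ≡ 46 (mod 47); 46·46 ≡ 1, so inverse 46.
N/113 = 27276497; 27276497 ≡ 105 (mod 113); 105·14 ≡ 1, so inverse 14.
N/193 = 15970177; 15970177 ≡ 6 (mod 193); 6·161 ≡ 1, so inverse 161.
N/97 = 31775713; 31775713 ≡ 65 (mod 97); 65·3 ≡ 1, so inverse 3.
N/31 = 99427231; 99427231 ≡ 1 (mod 31), inverse 1.
S ≡ 25·65579663·46 + 1·27276497·14 + 92·15970177·161 + 28·31775713·3 + 20·99427231·1 = 317006449644.
317006449644 mod 3082244161 = 2617545222.

2617545222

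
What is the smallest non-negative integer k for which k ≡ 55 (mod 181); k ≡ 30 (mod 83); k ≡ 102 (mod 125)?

From k ≡ 55 (mod 181) write k = 55 + 181t. Substituting into k ≡ 30 (mod 83) gives 181t ≡ 58 (mod 83), and since 15⁻¹ ≡ 72 (mod 83), t ≡ 26. Hence k ≡ 55 + 181·26 = 4761 (mod 15023).
From k ≡ 4761 (mod 15023) write k = 4761 + 15023t. Substituting into k ≡ 102 (mod 125) gives 15023t ≡ 91 (mod 125), and since 23⁻¹ ≡ 87 (mod 125), t ≡ 42. Hence k ≡ 4761 + 15023·42 = 635727 (mod 1877875).

635727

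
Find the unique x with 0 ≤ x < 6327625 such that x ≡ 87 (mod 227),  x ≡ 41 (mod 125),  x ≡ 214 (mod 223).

The moduli are pairwise coprime; N = 227·125·223 = 6327625.
N/227 = 27875; 27875 ≡ 181 (mod 227); 181·74 ≡ 1, so inverse 74.
N/125 = 50621; 50621 ≡ 121 (mod 125); 121·31 ≡ 1, so inverse 31.
N/223 = 28375; 28375 ≡ 54 (mod 223); 54·95 ≡ 1, so inverse 95.
x ≡ 87·27875·74 + 41·50621·31 + 214·28375·95 = 820662291.
820662291 mod 6327625 = 4398666.

4398666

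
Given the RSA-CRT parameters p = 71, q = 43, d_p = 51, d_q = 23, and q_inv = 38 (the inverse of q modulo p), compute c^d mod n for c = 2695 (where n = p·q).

m₁ = c^(d_p) mod p: c ≡ 68 (mod 71), and 68^51 mod 71 = 11.
m₂ = c^(d_q) mod q: c ≡ 29 (mod 43), and 29^23 mod 43 = 19.
h = q_inv·(m₁ − m₂) mod p = 38·(11 − 19) mod 71 = 51.
m = m₂ + h·q = 19 + 51·43 = 2212.

2212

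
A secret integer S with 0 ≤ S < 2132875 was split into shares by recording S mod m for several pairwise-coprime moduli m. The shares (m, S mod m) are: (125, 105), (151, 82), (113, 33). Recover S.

The moduli are pairwise coprime; N = 125·151·113 = 2132875.
N/125 = 17063; 17063 ≡ 63 (mod 125); 63·2 ≡ 1, so inverse 2.
N/151 = 14125; 14125 ≡ 82 (mod 151); 82·35 ≡ 1, so inverse 35.
N/113 = 18875; 18875 ≡ 4 (mod 113); 4·85 ≡ 1, so inverse 85.
S ≡ 105·17063·2 + 82·14125·35 + 33·18875·85 = 97066355.
97066355 mod 2132875 = 1086980.

1086980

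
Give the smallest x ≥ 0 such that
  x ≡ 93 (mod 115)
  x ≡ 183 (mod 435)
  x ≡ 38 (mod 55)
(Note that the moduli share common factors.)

gcd(115, 435) = 5 and 5 | (183 − 93), so the pair is consistent; merging gives x ≡ 9753 (mod 10005), where 10005 = lcm(115, 435).
gcd(10005, 55) = 5 and 5 | (38 − 9753), so the pair is consistent; merging gives x ≡ 79788 (mod 110055), where 110055 = lcm(10005, 55).
The solution is unique modulo lcm(115, 435, 55) = 110055.

79788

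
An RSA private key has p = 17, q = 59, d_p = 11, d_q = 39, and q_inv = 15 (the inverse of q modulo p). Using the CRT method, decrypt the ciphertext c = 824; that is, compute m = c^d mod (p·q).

m₁ = c^(d_p) mod p: c ≡ 8 (mod 17), and 8^11 mod 17 = 2.
m₂ = c^(d_q) mod q: c ≡ 57 (mod 59), and 57^39 mod 59 = 21.
h = q_inv·(m₁ − m₂) mod p = 15·(2 − 21) mod 17 = 4.
m = m₂ + h·q = 21 + 4·59 = 257.

257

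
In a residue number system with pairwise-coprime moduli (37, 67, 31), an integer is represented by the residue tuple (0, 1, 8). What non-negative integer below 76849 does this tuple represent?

28342

Combine the congruences pairwise.
From x ≡ 0 (mod 37) write x = 0 + 37t. Substituting into x ≡ 1 (mod 67) gives 37t ≡ 1 (mod 67), and since 37⁻¹ ≡ 29 (mod 67), t ≡ 29. Hence x ≡ 0 + 37·29 = 1073 (mod 2479).
From x ≡ 1073 (mod 2479) write x = 1073 + 2479t. Substituting into x ≡ 8 (mod 31) gives 2479t ≡ 20 (mod 31), and since 30⁻¹ ≡ 30 (mod 31), t ≡ 11. Hence x ≡ 1073 + 2479·11 = 28342 (mod 76849).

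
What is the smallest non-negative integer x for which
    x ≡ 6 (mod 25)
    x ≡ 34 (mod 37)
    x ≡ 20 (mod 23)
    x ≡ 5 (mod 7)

7656

The moduli are pairwise coprime; N = 25·37·23·7 = 148925.
N/25 = 5957; 5957 ≡ 7 (mod 25); 7·18 ≡ 1, so inverse 18.
N/37 = 4025; 4025 ≡ 29 (mod 37); 29·23 ≡ 1, so inverse 23.
N/23 = 6475; 6475 ≡ 12 (mod 23); 12·2 ≡ 1, so inverse 2.
N/7 = 21275; 21275 ≡ 2 (mod 7); 2·4 ≡ 1, so inverse 4.
x ≡ 6·5957·18 + 34·4025·23 + 20·6475·2 + 5·21275·4 = 4475406.
4475406 mod 148925 = 7656.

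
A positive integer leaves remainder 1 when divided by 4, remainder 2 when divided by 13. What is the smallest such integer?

Combine the congruences pairwise.
From n ≡ 1 (mod 4) write n = 1 + 4t. Substituting into n ≡ 2 (mod 13) gives 4t ≡ 1 (mod 13), and since 4⁻¹ ≡ 10 (mod 13), t ≡ 10. Hence n ≡ 1 + 4·10 = 41 (mod 52).

41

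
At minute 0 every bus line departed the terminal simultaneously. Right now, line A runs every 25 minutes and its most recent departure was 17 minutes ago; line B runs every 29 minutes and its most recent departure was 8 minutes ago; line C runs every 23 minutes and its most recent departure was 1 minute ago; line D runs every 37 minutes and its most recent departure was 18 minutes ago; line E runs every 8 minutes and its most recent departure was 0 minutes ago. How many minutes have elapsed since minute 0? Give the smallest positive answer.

3459592

The moduli are pairwise coprime; N = 25·29·23·37·8 = 4935800.
N/25 = 197432; 197432 ≡ 7 (mod 25); 7·18 ≡ 1, so inverse 18.
N/29 = 170200; 170200 ≡ 28 (mod 29); 28·28 ≡ 1, so inverse 28.
N/23 = 214600; 214600 ≡ 10 (mod 23); 10·7 ≡ 1, so inverse 7.
N/37 = 133400; 133400 ≡ 15 (mod 37); 15·5 ≡ 1, so inverse 5.
N/8 = 616975; 616975 ≡ 7 (mod 8); 7·7 ≡ 1, so inverse 7.
t ≡ 17·197432·18 + 8·170200·28 + 1·214600·7 + 18·133400·5 + 0·616975·7 = 112047192.
112047192 mod 4935800 = 3459592.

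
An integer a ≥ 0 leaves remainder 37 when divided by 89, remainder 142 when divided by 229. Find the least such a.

From a ≡ 37 (mod 89) write a = 37 + 89t. Substituting into a ≡ 142 (mod 229) gives 89t ≡ 105 (mod 229), and since 89⁻¹ ≡ 211 (mod 229), t ≡ 171. Hence a ≡ 37 + 89·171 = 15256 (mod 20381).

15256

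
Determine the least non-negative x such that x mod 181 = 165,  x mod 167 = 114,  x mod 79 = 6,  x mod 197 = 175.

2821412

From x ≡ 165 (mod 181) write x = 165 + 181t. Substituting into x ≡ 114 (mod 167) gives 181t ≡ 116 (mod 167), and since 14⁻¹ ≡ 12 (mod 167), t ≡ 56. Hence x ≡ 165 + 181·56 = 10301 (mod 30227).
From x ≡ 10301 (mod 30227) write x = 10301 + 30227t. Substituting into x ≡ 6 (mod 79) gives 30227t ≡ 54 (mod 79), and since 49⁻¹ ≡ 50 (mod 79), t ≡ 14. Hence x ≡ 10301 + 30227·14 = 433479 (mod 2387933).
From x ≡ 433479 (mod 2387933) write x = 433479 + 2387933t. Substituting into x ≡ 175 (mod 197) gives 2387933t ≡ 96 (mod 197), and since 96⁻¹ ≡ 39 (mod 197), t ≡ 1. Hence x ≡ 433479 + 2387933·1 = 2821412 (mod 470422801).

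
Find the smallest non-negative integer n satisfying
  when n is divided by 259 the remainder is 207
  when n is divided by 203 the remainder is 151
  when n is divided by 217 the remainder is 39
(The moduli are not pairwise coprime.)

gcd(259, 203) = 7 and 7 | (151 − 207), so the pair is consistent; merging gives n ≡ 7459 (mod 7511), where 7511 = lcm(259, 203).
gcd(7511, 217) = 7 and 7 | (39 − 7459), so the pair is consistent; merging gives n ≡ 127635 (mod 232841), where 232841 = lcm(7511, 217).
The solution is unique modulo lcm(259, 203, 217) = 232841.

127635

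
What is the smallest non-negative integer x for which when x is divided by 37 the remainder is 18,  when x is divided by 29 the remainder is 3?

From x ≡ 18 (mod 37) write x = 18 + 37t. Substituting into x ≡ 3 (mod 29) gives 37t ≡ 14 (mod 29), and since 8⁻¹ ≡ 11 (mod 29), t ≡ 9. Hence x ≡ 18 + 37·9 = 351 (mod 1073).

351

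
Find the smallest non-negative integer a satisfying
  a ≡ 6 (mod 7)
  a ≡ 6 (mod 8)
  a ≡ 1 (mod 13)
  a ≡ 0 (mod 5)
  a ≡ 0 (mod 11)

21230

The moduli are pairwise coprime; N = 7·8·13·5·11 = 40040.
N/7 = 5720; 5720 ≡ 1 (mod 7), inverse 1.
N/8 = 5005; 5005 ≡ 5 (mod 8); 5·5 ≡ 1, so inverse 5.
N/13 = 3080; 3080 ≡ 12 (mod 13); 12·12 ≡ 1, so inverse 12.
N/5 = 8008; 8008 ≡ 3 (mod 5); 3·2 ≡ 1, so inverse 2.
N/11 = 3640; 3640 ≡ 10 (mod 11); 10·10 ≡ 1, so inverse 10.
a ≡ 6·5720·1 + 6·5005·5 + 1·3080·12 + 0·8008·2 + 0·3640·10 = 221430.
221430 mod 40040 = 21230.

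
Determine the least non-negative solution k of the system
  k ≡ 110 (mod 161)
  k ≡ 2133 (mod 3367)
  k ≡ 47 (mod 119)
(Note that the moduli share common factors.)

992031

gcd(161, 3367) = 7 and 7 | (2133 − 110), so the pair is consistent; merging gives k ≡ 62739 (mod 77441), where 77441 = lcm(161, 3367).
gcd(77441, 119) = 7 and 7 | (47 − 62739), so the pair is consistent; merging gives k ≡ 992031 (mod 1316497), where 1316497 = lcm(77441, 119).
The solution is unique modulo lcm(161, 3367, 119) = 1316497.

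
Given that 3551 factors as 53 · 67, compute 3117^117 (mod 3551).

2225

Mod 53: 3117 ≡ 43; by Fermat, exponent reduces to 117 mod 52 = 13; 43^13 ≡ 52 (mod 53).
Mod 67: 3117 ≡ 35; by Fermat, exponent reduces to 117 mod 66 = 51; 35^51 ≡ 14 (mod 67).
Combine by CRT: x ≡ 52 (mod 53), x ≡ 14 (mod 67) ⇒ x ≡ 2225 (mod 3551).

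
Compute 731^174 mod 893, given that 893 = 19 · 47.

Mod 19: 731 ≡ 9; by Fermat, exponent reduces to 174 mod 18 = 12; 9^12 ≡ 7 (mod 19).
Mod 47: 731 ≡ 26; by Fermat, exponent reduces to 174 mod 46 = 36; 26^36 ≡ 7 (mod 47).
Combine by CRT: x ≡ 7 (mod 19), x ≡ 7 (mod 47) ⇒ x ≡ 7 (mod 893).

7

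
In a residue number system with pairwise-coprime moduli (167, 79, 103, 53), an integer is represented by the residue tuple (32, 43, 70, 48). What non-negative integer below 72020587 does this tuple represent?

44264217

From x ≡ 32 (mod 167) write x = 32 + 167t. Substituting into x ≡ 43 (mod 79) gives 167t ≡ 11 (mod 79), and since 9⁻¹ ≡ 44 (mod 79), t ≡ 10. Hence x ≡ 32 + 167·10 = 1702 (mod 13193).
From x ≡ 1702 (mod 13193) write x = 1702 + 13193t. Substituting into x ≡ 70 (mod 103) gives 13193t ≡ 16 (mod 103), and since 9⁻¹ ≡ 23 (mod 103), t ≡ 59. Hence x ≡ 1702 + 13193·59 = 780089 (mod 1358879).
From x ≡ 780089 (mod 1358879) write x = 780089 + 1358879t. Substituting into x ≡ 48 (mod 53) gives 1358879t ≡ 13 (mod 53), and since 12⁻¹ ≡ 31 (mod 53), t ≡ 32. Hence x ≡ 780089 + 1358879·32 = 44264217 (mod 72020587).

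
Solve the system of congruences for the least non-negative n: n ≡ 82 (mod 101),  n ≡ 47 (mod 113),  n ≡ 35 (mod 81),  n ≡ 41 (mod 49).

From n ≡ 82 (mod 101) write n = 82 + 101t. Substituting into n ≡ 47 (mod 113) gives 101t ≡ 78 (mod 113), and since 101⁻¹ ≡ 47 (mod 113), t ≡ 50. Hence n ≡ 82 + 101·50 = 5132 (mod 11413).
From n ≡ 5132 (mod 11413) write n = 5132 + 11413t. Substituting into n ≡ 35 (mod 81) gives 11413t ≡ 6 (mod 81), and since 73⁻¹ ≡ 10 (mod 81), t ≡ 60. Hence n ≡ 5132 + 11413·60 = 689912 (mod 924453).
From n ≡ 689912 (mod 924453) write n = 689912 + 924453t. Substituting into n ≡ 41 (mod 49) gives 924453t ≡ 0 (mod 49), and since 19⁻¹ ≡ 31 (mod 49), t ≡ 0. Hence n ≡ 689912 + 924453·0 = 689912 (mod 45298197).

689912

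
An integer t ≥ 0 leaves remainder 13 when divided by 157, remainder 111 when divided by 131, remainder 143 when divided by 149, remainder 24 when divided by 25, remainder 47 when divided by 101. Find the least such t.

4650080649

Combine the congruences pairwise.
From t ≡ 13 (mod 157) write t = 13 + 157s. Substituting into t ≡ 111 (mod 131) gives 157s ≡ 98 (mod 131), and since 26⁻¹ ≡ 126 (mod 131), s ≡ 34. Hence t ≡ 13 + 157·34 = 5351 (mod 20567).
From t ≡ 5351 (mod 20567) write t = 5351 + 20567s. Substituting into t ≡ 143 (mod 149) gives 20567s ≡ 7 (mod 149), and since 5⁻¹ ≡ 30 (mod 149), s ≡ 61. Hence t ≡ 5351 + 20567·61 = 1259938 (mod 3064483).
From t ≡ 1259938 (mod 3064483) write t = 1259938 + 3064483s. Substituting into t ≡ 24 (mod 25) gives 3064483s ≡ 11 (mod 25), and since 8⁻¹ ≡ 22 (mod 25), s ≡ 17. Hence t ≡ 1259938 + 3064483·17 = 53356149 (mod 76612075).
From t ≡ 53356149 (mod 76612075) write t = 53356149 + 76612075s. Substituting into t ≡ 47 (mod 101) gives 76612075s ≡ 77 (mod 101), and since 40⁻¹ ≡ 48 (mod 101), s ≡ 60. Hence t ≡ 53356149 + 76612075·60 = 4650080649 (mod 7737819575).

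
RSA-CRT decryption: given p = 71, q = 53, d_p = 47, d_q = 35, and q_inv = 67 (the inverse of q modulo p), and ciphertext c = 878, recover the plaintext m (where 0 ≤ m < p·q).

23

m₁ = c^(d_p) mod p: c ≡ 26 (mod 71), and 26^47 mod 71 = 23.
m₂ = c^(d_q) mod q: c ≡ 30 (mod 53), and 30^35 mod 53 = 23.
h = q_inv·(m₁ − m₂) mod p = 67·(23 − 23) mod 71 = 0.
m = m₂ + h·q = 23 + 0·53 = 23.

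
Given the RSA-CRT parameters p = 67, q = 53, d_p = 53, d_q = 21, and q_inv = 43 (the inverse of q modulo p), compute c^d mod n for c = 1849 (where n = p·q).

m₁ = c^(d_p) mod p: c ≡ 40 (mod 67), and 40^53 mod 67 = 25.
m₂ = c^(d_q) mod q: c ≡ 47 (mod 53), and 47^21 mod 53 = 46.
h = q_inv·(m₁ − m₂) mod p = 43·(25 − 46) mod 67 = 35.
m = m₂ + h·q = 46 + 35·53 = 1901.

1901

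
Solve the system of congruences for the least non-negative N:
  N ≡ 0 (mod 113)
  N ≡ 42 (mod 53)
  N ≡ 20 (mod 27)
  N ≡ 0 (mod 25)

3731825

The moduli are pairwise coprime; M = 113·53·27·25 = 4042575.
M/113 = 35775; 35775 ≡ 67 (mod 113); 67·27 ≡ 1, so inverse 27.
M/53 = 76275; 76275 ≡ 8 (mod 53); 8·20 ≡ 1, so inverse 20.
M/27 = 149725; 149725 ≡ 10 (mod 27); 10·19 ≡ 1, so inverse 19.
M/25 = 161703; 161703 ≡ 3 (mod 25); 3·17 ≡ 1, so inverse 17.
N ≡ 0·35775·27 + 42·76275·20 + 20·149725·19 + 0·161703·17 = 120966500.
120966500 mod 4042575 = 3731825.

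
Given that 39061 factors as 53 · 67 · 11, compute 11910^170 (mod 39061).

Mod 53: 11910 ≡ 38; by Fermat, exponent reduces to 170 mod 52 = 14; 38^14 ≡ 15 (mod 53).
Mod 67: 11910 ≡ 51; by Fermat, exponent reduces to 170 mod 66 = 38; 51^38 ≡ 26 (mod 67).
Mod 11: 11910 ≡ 8; since 10 | 170, by Fermat 8^170 ≡ 1 (mod 11).
Combine by CRT: x ≡ 15 (mod 53), x ≡ 26 (mod 67), x ≡ 1 (mod 11) ⇒ x ≡ 10880 (mod 39061).

10880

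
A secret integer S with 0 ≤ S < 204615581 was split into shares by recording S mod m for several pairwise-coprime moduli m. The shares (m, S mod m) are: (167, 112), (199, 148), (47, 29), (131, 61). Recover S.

47485727

Combine the congruences pairwise.
From S ≡ 112 (mod 167) write S = 112 + 167t. Substituting into S ≡ 148 (mod 199) gives 167t ≡ 36 (mod 199), and since 167⁻¹ ≡ 143 (mod 199), t ≡ 173. Hence S ≡ 112 + 167·173 = 29003 (mod 33233).
From S ≡ 29003 (mod 33233) write S = 29003 + 33233t. Substituting into S ≡ 29 (mod 47) gives 33233t ≡ 25 (mod 47), and since 4⁻¹ ≡ 12 (mod 47), t ≡ 18. Hence S ≡ 29003 + 33233·18 = 627197 (mod 1561951).
From S ≡ 627197 (mod 1561951) write S = 627197 + 1561951t. Substituting into S ≡ 61 (mod 131) gives 1561951t ≡ 92 (mod 131), and since 38⁻¹ ≡ 100 (mod 131), t ≡ 30. Hence S ≡ 627197 + 1561951·30 = 47485727 (mod 204615581).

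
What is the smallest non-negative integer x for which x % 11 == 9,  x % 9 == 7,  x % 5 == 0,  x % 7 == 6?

The moduli are pairwise coprime; N = 11·9·5·7 = 3465.
N/11 = 315; 315 ≡ 7 (mod 11); 7·8 ≡ 1, so inverse 8.
N/9 = 385; 385 ≡ 7 (mod 9); 7·4 ≡ 1, so inverse 4.
N/5 = 693; 693 ≡ 3 (mod 5); 3·2 ≡ 1, so inverse 2.
N/7 = 495; 495 ≡ 5 (mod 7); 5·3 ≡ 1, so inverse 3.
x ≡ 9·315·8 + 7·385·4 + 0·693·2 + 6·495·3 = 42370.
42370 mod 3465 = 790.

790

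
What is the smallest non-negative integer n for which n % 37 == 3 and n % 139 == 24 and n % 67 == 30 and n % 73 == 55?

8422868

From n ≡ 3 (mod 37) write n = 3 + 37t. Substituting into n ≡ 24 (mod 139) gives 37t ≡ 21 (mod 139), and since 37⁻¹ ≡ 124 (mod 139), t ≡ 102. Hence n ≡ 3 + 37·102 = 3777 (mod 5143).
From n ≡ 3777 (mod 5143) write n = 3777 + 5143t. Substituting into n ≡ 30 (mod 67) gives 5143t ≡ 5 (mod 67), and since 51⁻¹ ≡ 46 (mod 67), t ≡ 29. Hence n ≡ 3777 + 5143·29 = 152924 (mod 344581).
From n ≡ 152924 (mod 344581) write n = 152924 + 344581t. Substituting into n ≡ 55 (mod 73) gives 344581t ≡ 66 (mod 73), and since 21⁻¹ ≡ 7 (mod 73), t ≡ 24. Hence n ≡ 152924 + 344581·24 = 8422868 (mod 25154413).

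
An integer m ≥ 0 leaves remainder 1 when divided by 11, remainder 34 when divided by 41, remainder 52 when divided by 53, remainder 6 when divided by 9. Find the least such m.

40173

The moduli are pairwise coprime; N = 11·41·53·9 = 215127.
N/11 = 19557; 19557 ≡ 10 (mod 11); 10·10 ≡ 1, so inverse 10.
N/41 = 5247; 5247 ≡ 40 (mod 41); 40·40 ≡ 1, so inverse 40.
N/53 = 4059; 4059 ≡ 31 (mod 53); 31·12 ≡ 1, so inverse 12.
N/9 = 23903; 23903 ≡ 8 (mod 9); 8·8 ≡ 1, so inverse 8.
m ≡ 1·19557·10 + 34·5247·40 + 52·4059·12 + 6·23903·8 = 11011650.
11011650 mod 215127 = 40173.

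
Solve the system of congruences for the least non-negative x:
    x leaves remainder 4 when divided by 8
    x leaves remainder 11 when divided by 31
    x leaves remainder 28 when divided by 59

972

The moduli are pairwise coprime; N = 8·31·59 = 14632.
N/8 = 1829; 1829 ≡ 5 (mod 8); 5·5 ≡ 1, so inverse 5.
N/31 = 472; 472 ≡ 7 (mod 31); 7·9 ≡ 1, so inverse 9.
N/59 = 248; 248 ≡ 12 (mod 59); 12·5 ≡ 1, so inverse 5.
x ≡ 4·1829·5 + 11·472·9 + 28·248·5 = 118028.
118028 mod 14632 = 972.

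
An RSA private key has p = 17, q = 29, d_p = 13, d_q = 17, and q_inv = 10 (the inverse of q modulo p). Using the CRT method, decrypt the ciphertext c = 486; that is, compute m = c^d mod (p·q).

m₁ = c^(d_p) mod p: c ≡ 10 (mod 17), and 10^13 mod 17 = 11.
m₂ = c^(d_q) mod q: c ≡ 22 (mod 29), and 22^17 mod 29 = 5.
h = q_inv·(m₁ − m₂) mod p = 10·(11 − 5) mod 17 = 9.
m = m₂ + h·q = 5 + 9·29 = 266.

266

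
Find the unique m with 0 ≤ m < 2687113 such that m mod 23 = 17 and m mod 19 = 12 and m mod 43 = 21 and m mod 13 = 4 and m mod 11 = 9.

The moduli are pairwise coprime; N = 23·19·43·13·11 = 2687113.
N/23 = 116831; 116831 ≡ 14 (mod 23); 14·5 ≡ 1, so inverse 5.
N/19 = 141427; 141427 ≡ 10 (mod 19); 10·2 ≡ 1, so inverse 2.
N/43 = 62491; 62491 ≡ 12 (mod 43); 12·18 ≡ 1, so inverse 18.
N/13 = 206701; 206701 ≡ 1 (mod 13), inverse 1.
N/11 = 244283; 244283 ≡ 6 (mod 11); 6·2 ≡ 1, so inverse 2.
m ≡ 17·116831·5 + 12·141427·2 + 21·62491·18 + 4·206701·1 + 9·244283·2 = 42170379.
42170379 mod 2687113 = 1863684.

1863684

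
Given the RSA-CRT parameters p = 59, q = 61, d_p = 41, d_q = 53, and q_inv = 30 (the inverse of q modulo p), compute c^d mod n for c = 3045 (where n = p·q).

m₁ = c^(d_p) mod p: c ≡ 36 (mod 59), and 36^41 mod 59 = 5.
m₂ = c^(d_q) mod q: c ≡ 56 (mod 61), and 56^53 mod 61 = 42.
h = q_inv·(m₁ − m₂) mod p = 30·(5 − 42) mod 59 = 11.
m = m₂ + h·q = 42 + 11·61 = 713.

713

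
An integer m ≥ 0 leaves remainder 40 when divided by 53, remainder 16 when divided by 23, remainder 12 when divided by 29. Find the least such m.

From m ≡ 40 (mod 53) write m = 40 + 53t. Substituting into m ≡ 16 (mod 23) gives 53t ≡ 22 (mod 23), and since 7⁻¹ ≡ 10 (mod 23), t ≡ 13. Hence m ≡ 40 + 53·13 = 729 (mod 1219).
From m ≡ 729 (mod 1219) write m = 729 + 1219t. Substituting into m ≡ 12 (mod 29) gives 1219t ≡ 8 (mod 29), and since 1⁻¹ ≡ 1 (mod 29), t ≡ 8. Hence m ≡ 729 + 1219·8 = 10481 (mod 35351).

10481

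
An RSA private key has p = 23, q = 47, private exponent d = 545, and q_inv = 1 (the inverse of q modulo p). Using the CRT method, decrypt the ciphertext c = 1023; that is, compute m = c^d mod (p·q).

d_p = d mod (p−1) = 545 mod 22 = 17; d_q = d mod (q−1) = 39.
m₁ = c^(d_p) mod p: c ≡ 11 (mod 23), and 11^17 mod 23 = 14.
m₂ = c^(d_q) mod q: c ≡ 36 (mod 47), and 36^39 mod 47 = 3.
h = q_inv·(m₁ − m₂) mod p = 1·(14 − 3) mod 23 = 11.
m = m₂ + h·q = 3 + 11·47 = 520.

520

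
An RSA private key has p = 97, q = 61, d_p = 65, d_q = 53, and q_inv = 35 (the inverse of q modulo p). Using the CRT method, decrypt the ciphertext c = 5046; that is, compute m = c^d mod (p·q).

m₁ = c^(d_p) mod p: c ≡ 2 (mod 97), and 2^65 mod 97 = 25.
m₂ = c^(d_q) mod q: c ≡ 44 (mod 61), and 44^53 mod 61 = 2.
h = q_inv·(m₁ − m₂) mod p = 35·(25 − 2) mod 97 = 29.
m = m₂ + h·q = 2 + 29·61 = 1771.

1771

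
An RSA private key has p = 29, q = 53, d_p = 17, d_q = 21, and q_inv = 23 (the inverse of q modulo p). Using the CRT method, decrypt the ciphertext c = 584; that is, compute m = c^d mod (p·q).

m₁ = c^(d_p) mod p: c ≡ 4 (mod 29), and 4^17 mod 29 = 6.
m₂ = c^(d_q) mod q: c ≡ 1 (mod 53), and 1^21 mod 53 = 1.
h = q_inv·(m₁ − m₂) mod p = 23·(6 − 1) mod 29 = 28.
m = m₂ + h·q = 1 + 28·53 = 1485.

1485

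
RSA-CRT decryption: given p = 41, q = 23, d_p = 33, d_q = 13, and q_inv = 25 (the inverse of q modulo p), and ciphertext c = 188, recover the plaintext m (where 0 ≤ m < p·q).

637

m₁ = c^(d_p) mod p: c ≡ 24 (mod 41), and 24^33 mod 41 = 22.
m₂ = c^(d_q) mod q: c ≡ 4 (mod 23), and 4^13 mod 23 = 16.
h = q_inv·(m₁ − m₂) mod p = 25·(22 − 16) mod 41 = 27.
m = m₂ + h·q = 16 + 27·23 = 637.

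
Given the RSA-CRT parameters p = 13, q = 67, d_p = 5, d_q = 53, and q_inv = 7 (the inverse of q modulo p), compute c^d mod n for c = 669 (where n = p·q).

535

m₁ = c^(d_p) mod p: c ≡ 6 (mod 13), and 6^5 mod 13 = 2.
m₂ = c^(d_q) mod q: c ≡ 66 (mod 67), and 66^53 mod 67 = 66.
h = q_inv·(m₁ − m₂) mod p = 7·(2 − 66) mod 13 = 7.
m = m₂ + h·q = 66 + 7·67 = 535.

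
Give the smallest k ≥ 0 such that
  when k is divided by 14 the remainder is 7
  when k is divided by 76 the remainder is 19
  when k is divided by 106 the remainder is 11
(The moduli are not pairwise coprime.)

9975

gcd(14, 76) = 2 and 2 | (19 − 7), so the pair is consistent; merging gives k ≡ 399 (mod 532), where 532 = lcm(14, 76).
gcd(532, 106) = 2 and 2 | (11 − 399), so the pair is consistent; merging gives k ≡ 9975 (mod 28196), where 28196 = lcm(532, 106).
The solution is unique modulo lcm(14, 76, 106) = 28196.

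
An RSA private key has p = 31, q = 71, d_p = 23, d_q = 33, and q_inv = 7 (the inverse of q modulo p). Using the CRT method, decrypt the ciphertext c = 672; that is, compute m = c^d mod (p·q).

m₁ = c^(d_p) mod p: c ≡ 21 (mod 31), and 21^23 mod 31 = 17.
m₂ = c^(d_q) mod q: c ≡ 33 (mod 71), and 33^33 mod 71 = 68.
h = q_inv·(m₁ − m₂) mod p = 7·(17 − 68) mod 31 = 15.
m = m₂ + h·q = 68 + 15·71 = 1133.

1133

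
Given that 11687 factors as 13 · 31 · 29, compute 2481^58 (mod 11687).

Mod 13: 2481 ≡ 11; by Fermat, exponent reduces to 58 mod 12 = 10; 11^10 ≡ 10 (mod 13).
Mod 31: 2481 ≡ 1; by Fermat, exponent reduces to 58 mod 30 = 28; 1^28 ≡ 1 (mod 31).
Mod 29: 2481 ≡ 16; by Fermat, exponent reduces to 58 mod 28 = 2; 16^2 ≡ 24 (mod 29).
Combine by CRT: x ≡ 10 (mod 13), x ≡ 1 (mod 31), x ≡ 24 (mod 29) ⇒ x ≡ 10696 (mod 11687).

10696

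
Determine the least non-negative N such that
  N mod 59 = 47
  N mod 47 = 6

From N ≡ 47 (mod 59) write N = 47 + 59t. Substituting into N ≡ 6 (mod 47) gives 59t ≡ 6 (mod 47), and since 12⁻¹ ≡ 4 (mod 47), t ≡ 24. Hence N ≡ 47 + 59·24 = 1463 (mod 2773).

1463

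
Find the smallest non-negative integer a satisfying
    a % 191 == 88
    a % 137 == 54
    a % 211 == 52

The moduli are pairwise coprime; N = 191·137·211 = 5521237.
N/191 = 28907; 28907 ≡ 66 (mod 191); 66·55 ≡ 1, so inverse 55.
N/137 = 40301; 40301 ≡ 23 (mod 137); 23·6 ≡ 1, so inverse 6.
N/211 = 26167; 26167 ≡ 3 (mod 211); 3·141 ≡ 1, so inverse 141.
a ≡ 88·28907·55 + 54·40301·6 + 52·26167·141 = 344823848.
344823848 mod 5521237 = 2507154.

2507154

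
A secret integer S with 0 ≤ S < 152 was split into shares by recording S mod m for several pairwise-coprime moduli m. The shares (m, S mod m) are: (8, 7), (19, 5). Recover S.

119

From S ≡ 7 (mod 8) write S = 7 + 8t. Substituting into S ≡ 5 (mod 19) gives 8t ≡ 17 (mod 19), and since 8⁻¹ ≡ 12 (mod 19), t ≡ 14. Hence S ≡ 7 + 8·14 = 119 (mod 152).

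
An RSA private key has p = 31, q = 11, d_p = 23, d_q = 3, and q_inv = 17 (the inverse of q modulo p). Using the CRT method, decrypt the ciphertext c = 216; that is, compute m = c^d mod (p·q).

123

m₁ = c^(d_p) mod p: c ≡ 30 (mod 31), and 30^23 mod 31 = 30.
m₂ = c^(d_q) mod q: c ≡ 7 (mod 11), and 7^3 mod 11 = 2.
h = q_inv·(m₁ − m₂) mod p = 17·(30 − 2) mod 31 = 11.
m = m₂ + h·q = 2 + 11·11 = 123.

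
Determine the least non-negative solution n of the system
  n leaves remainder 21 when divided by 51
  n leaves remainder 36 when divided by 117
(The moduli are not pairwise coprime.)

gcd(51, 117) = 3 and 3 | (36 − 21), so the pair is consistent; merging gives n ≡ 1908 (mod 1989), where 1989 = lcm(51, 117).
The solution is unique modulo lcm(51, 117) = 1989.

1908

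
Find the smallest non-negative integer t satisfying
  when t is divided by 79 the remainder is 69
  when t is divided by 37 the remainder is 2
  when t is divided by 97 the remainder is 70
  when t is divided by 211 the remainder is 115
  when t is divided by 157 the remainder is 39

The moduli are pairwise coprime; N = 79·37·97·211·157 = 9392531437.
N/79 = 118892803; 118892803 ≡ 15 (mod 79); 15·58 ≡ 1, so inverse 58.
N/37 = 253852201; 253852201 ≡ 11 (mod 37); 11·27 ≡ 1, so inverse 27.
N/97 = 96830221; 96830221 ≡ 68 (mod 97); 68·10 ≡ 1, so inverse 10.
N/211 = 44514367; 44514367 ≡ 119 (mod 211); 119·172 ≡ 1, so inverse 172.
N/157 = 59825041; 59825041 ≡ 34 (mod 157); 34·97 ≡ 1, so inverse 97.
t ≡ 69·118892803·58 + 2·253852201·27 + 70·96830221·10 + 115·44514367·172 + 39·59825041·97 = 1664110480523.
1664110480523 mod 9392531437 = 1632416174.

1632416174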